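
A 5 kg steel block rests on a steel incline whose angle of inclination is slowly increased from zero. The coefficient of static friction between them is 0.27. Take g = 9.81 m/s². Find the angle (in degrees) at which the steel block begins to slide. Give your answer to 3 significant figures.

15.1°

At the threshold of sliding, static friction is at its maximum μ_s N and exactly balances the weight component along the incline: mg sin θ = μ_s mg cos θ.
Hence tan θ = μ_s = 0.27, so θ = arctan(0.27) = 15.1096°.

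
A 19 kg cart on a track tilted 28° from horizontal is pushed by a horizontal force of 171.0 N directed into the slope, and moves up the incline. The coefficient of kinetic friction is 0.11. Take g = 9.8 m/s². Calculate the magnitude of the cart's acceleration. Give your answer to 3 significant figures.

The horizontal push has components F cos 28° = 171.0 × 0.8829 = 150.976 N up the incline and F sin 28° = 171.0 × 0.4695 = 80.284 N pressing into the surface.
The normal force is therefore N = mg cos 28° + F sin 28° = 164.396 + 80.284 = 244.680 N, and kinetic friction down the slope is μN = 0.11 × 244.680 = 26.915 N.
Along the incline: F cos 28° − mg sin 28° − μN = ma, so 150.976 − 87.421 − 26.915 = 19 a, giving a = 1.9284 m/s².

1.93 m/s²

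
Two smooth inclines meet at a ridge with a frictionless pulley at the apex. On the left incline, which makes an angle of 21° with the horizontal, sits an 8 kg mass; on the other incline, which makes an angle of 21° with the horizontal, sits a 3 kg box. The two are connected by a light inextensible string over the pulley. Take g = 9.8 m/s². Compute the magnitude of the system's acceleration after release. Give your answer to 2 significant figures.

1.6 m/s²

Resolve each weight along its own incline: the 8 kg mass has component 8 × 9.8 × sin 21° = 28.096 N down its slope, and the 3 kg mass has 3 × 9.8 × sin 21° = 10.536 N down its slope.
The 8 kg side's 28.096 N exceeds the other side's 10.536 N, so that mass slides down and the 3 kg mass slides up. Taking that direction as positive, Newton's second law for the whole system gives 28.096 − 10.536 = (8 + 3) a, so a = 17.560 / 11 = 1.5964 m/s².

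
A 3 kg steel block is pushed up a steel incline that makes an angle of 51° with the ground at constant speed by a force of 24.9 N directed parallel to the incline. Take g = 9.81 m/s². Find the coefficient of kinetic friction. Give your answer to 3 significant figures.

At constant speed ΣF = 0 along the incline. The applied 24.9 N acts up the slope; the weight component mg sin 51° = 22.871 N and kinetic friction μN both act down the slope.
So 24.9 = 22.871 + μ × 18.521, giving μ = (24.9 − 22.871) / 18.521 = 0.1096.

0.110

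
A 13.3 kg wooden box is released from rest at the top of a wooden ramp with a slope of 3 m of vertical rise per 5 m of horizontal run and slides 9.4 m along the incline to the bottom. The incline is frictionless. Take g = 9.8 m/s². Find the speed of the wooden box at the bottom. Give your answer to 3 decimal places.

The weight component along the incline is mg sin 30.96° = 67.059 N and the normal force is N = mg cos 30.96° = 111.766 N.
With no friction, a = g sin 30.96° = 5.0421 m/s².
Starting from rest over a distance of 9.4 m, v² = 2aL = 2 × 5.0421 × 9.4 = 94.7915, so v = 9.7361 m/s.

9.736 m/s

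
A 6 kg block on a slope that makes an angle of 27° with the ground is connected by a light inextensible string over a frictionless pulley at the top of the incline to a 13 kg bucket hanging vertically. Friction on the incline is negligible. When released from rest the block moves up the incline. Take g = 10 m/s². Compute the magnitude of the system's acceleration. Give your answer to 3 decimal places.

5.408 m/s²

For the block on the incline: the weight component along the slope is m₁g sin 27° = 6 × 10 × 0.4540 = 27.240 N and the normal force is N = m₁g cos 27° = 53.460 N.
Newton's second law for the block (up-slope positive): T − 27.240 = 6 a. For the hanging bucket (downward positive): 13 × 10 − T = 13 a.
Adding the two equations eliminates T: 102.760 = 19 a, so a = 5.4084 m/s².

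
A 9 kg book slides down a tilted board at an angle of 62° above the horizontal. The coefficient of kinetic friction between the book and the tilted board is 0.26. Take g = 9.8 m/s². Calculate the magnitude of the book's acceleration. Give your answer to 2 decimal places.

Resolving the weight along the incline: the component pulling the book down the slope is mg sin 62° = 9 × 9.8 × 0.8829 = 77.872 N, and the normal force is N = mg cos 62° = 9 × 9.8 × 0.4695 = 41.410 N.
Kinetic friction acts up the slope with magnitude f = μN = 0.26 × 41.410 = 10.767 N.
Net force along the incline is 77.872 − 10.767 = 67.105 N, so a = 67.105 / 9 = 7.4561 m/s².

7.46 m/s²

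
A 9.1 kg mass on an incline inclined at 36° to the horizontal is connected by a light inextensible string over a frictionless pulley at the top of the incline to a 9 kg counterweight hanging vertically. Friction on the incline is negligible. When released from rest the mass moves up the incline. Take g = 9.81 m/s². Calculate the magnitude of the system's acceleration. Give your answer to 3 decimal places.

For the mass on the incline: the weight component along the slope is m₁g sin 36° = 9.1 × 9.81 × 0.5878 = 52.473 N and the normal force is N = m₁g cos 36° = 72.222 N.
Newton's second law for the mass (up-slope positive): T − 52.473 = 9.1 a. For the hanging counterweight (downward positive): 9 × 9.81 − T = 9 a.
Adding the two equations eliminates T: 35.817 = 18.1 a, so a = 1.9788 m/s².

1.979 m/s²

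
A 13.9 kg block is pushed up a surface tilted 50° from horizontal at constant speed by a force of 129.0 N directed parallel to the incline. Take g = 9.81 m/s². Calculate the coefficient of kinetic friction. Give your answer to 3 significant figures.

0.280

At constant speed ΣF = 0 along the incline. The applied 129.0 N acts up the slope; the weight component mg sin 50° = 104.457 N and kinetic friction μN both act down the slope.
So 129.0 = 104.457 + μ × 87.650, giving μ = (129.0 − 104.457) / 87.650 = 0.2800.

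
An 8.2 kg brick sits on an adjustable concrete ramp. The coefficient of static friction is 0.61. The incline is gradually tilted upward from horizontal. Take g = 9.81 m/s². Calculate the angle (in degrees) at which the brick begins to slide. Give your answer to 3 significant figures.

31.4°

At the threshold of sliding, static friction is at its maximum μ_s N and exactly balances the weight component along the incline: mg sin θ = μ_s mg cos θ.
Hence tan θ = μ_s = 0.61, so θ = arctan(0.61) = 31.3832°.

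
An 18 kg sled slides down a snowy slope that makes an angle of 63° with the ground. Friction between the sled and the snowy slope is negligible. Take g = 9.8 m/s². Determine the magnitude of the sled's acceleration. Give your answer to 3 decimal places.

8.732 m/s²

Resolving the weight along the incline: the component pulling the sled down the slope is mg sin 63° = 18 × 9.8 × 0.8910 = 157.172 N, and the normal force is N = mg cos 63° = 18 × 9.8 × 0.4540 = 80.086 N.
With no friction the net force along the incline is 157.172 N, so a = g sin 63° = 157.172 / 18 = 8.7318 m/s².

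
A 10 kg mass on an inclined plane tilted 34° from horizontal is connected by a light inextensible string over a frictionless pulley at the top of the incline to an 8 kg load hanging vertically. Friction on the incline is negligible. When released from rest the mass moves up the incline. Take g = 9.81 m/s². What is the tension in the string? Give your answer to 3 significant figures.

68.0 N

For the mass on the incline: the weight component along the slope is m₁g sin 34° = 10 × 9.81 × 0.5592 = 54.858 N and the normal force is N = m₁g cos 34° = 81.329 N.
Newton's second law for the mass (up-slope positive): T − 54.858 = 10 a. For the hanging load (downward positive): 8 × 9.81 − T = 8 a.
Adding the two equations eliminates T: 23.622 = 18 a, so a = 1.3123 m/s².
Then from the hanging load's equation, T = 8 × (9.81 − 1.3123) = 67.982 N.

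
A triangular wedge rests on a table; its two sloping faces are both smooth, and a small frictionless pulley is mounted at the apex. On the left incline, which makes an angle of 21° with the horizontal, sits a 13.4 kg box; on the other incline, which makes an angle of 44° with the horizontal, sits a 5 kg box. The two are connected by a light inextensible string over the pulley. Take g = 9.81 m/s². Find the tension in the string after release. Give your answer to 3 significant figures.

Resolve each weight along its own incline: the 13.4 kg mass has component 13.4 × 9.81 × sin 21° = 47.109 N down its slope, and the 5 kg mass has 5 × 9.81 × sin 44° = 34.073 N down its slope.
The 13.4 kg side's 47.109 N exceeds the other side's 34.073 N, so that mass slides down and the 5 kg mass slides up. Taking that direction as positive, Newton's second law for the whole system gives 47.109 − 34.073 = (13.4 + 5) a, so a = 13.036 / 18.4 = 0.7085 m/s².
For the 5 kg mass (up-slope positive): T − 34.073 = 5 × 0.7085, so T = 37.615 N.

37.6 N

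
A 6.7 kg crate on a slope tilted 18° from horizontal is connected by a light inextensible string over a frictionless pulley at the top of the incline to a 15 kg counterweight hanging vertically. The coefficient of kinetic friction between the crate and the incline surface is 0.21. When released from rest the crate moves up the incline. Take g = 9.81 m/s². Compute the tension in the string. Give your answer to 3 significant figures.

68.5 N

For the crate on the incline: the weight component along the slope is m₁g sin 18° = 6.7 × 9.81 × 0.3090 = 20.310 N and the normal force is N = m₁g cos 18° = 62.510 N.
Kinetic friction opposes the crate's motion up the incline: f = μN = 0.21 × 62.510 = 13.127 N acting down the slope.
Newton's second law for the crate (up-slope positive): T − 20.310 − 13.127 = 6.7 a. For the hanging counterweight (downward positive): 15 × 9.81 − T = 15 a.
Adding the two equations eliminates T: 113.713 = 21.7 a, so a = 5.2402 m/s².
Then from the hanging counterweight's equation, T = 15 × (9.81 − 5.2402) = 68.547 N.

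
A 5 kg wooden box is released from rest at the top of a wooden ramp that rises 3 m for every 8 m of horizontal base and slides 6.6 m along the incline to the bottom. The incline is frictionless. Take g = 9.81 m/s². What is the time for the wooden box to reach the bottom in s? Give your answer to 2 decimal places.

The weight component along the incline is mg sin 20.56° = 17.223 N and the normal force is N = mg cos 20.56° = 45.927 N.
With no friction, a = g sin 20.56° = 3.4445 m/s².
Starting from rest, L = ½at², so t = √(2L/a) = √(2 × 6.6 / 3.4445) = 1.9576 s.

1.96 s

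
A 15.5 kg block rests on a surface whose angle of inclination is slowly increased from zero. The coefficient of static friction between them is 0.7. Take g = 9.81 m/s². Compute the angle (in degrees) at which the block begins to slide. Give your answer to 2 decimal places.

At the threshold of sliding, static friction is at its maximum μ_s N and exactly balances the weight component along the incline: mg sin θ = μ_s mg cos θ.
Hence tan θ = μ_s = 0.7, so θ = arctan(0.7) = 34.9920°.

34.99°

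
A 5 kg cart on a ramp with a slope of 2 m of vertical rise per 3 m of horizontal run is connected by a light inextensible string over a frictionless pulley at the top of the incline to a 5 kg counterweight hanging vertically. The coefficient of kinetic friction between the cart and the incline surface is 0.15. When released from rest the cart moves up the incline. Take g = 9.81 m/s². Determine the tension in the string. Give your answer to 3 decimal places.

41.190 N

For the cart on the incline: the weight component along the slope is m₁g sin 33.69° = 5 × 9.81 × 0.5547 = 27.208 N and the normal force is N = m₁g cos 33.69° = 40.812 N.
Kinetic friction opposes the cart's motion up the incline: f = μN = 0.15 × 40.812 = 6.122 N acting down the slope.
Newton's second law for the cart (up-slope positive): T − 27.208 − 6.122 = 5 a. For the hanging counterweight (downward positive): 5 × 9.81 − T = 5 a.
Adding the two equations eliminates T: 15.720 = 10 a, so a = 1.5720 m/s².
Then from the hanging counterweight's equation, T = 5 × (9.81 − 1.5720) = 41.190 N.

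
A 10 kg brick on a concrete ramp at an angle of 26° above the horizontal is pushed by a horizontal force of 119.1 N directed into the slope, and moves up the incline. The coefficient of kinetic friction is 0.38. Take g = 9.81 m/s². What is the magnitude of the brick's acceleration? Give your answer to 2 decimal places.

1.07 m/s²

The horizontal push has components F cos 26° = 119.1 × 0.8988 = 107.047 N up the incline and F sin 26° = 119.1 × 0.4384 = 52.213 N pressing into the surface.
The normal force is therefore N = mg cos 26° + F sin 26° = 88.172 + 52.213 = 140.385 N, and kinetic friction down the slope is μN = 0.38 × 140.385 = 53.346 N.
Along the incline: F cos 26° − mg sin 26° − μN = ma, so 107.047 − 43.007 − 53.346 = 10 a, giving a = 1.0694 m/s².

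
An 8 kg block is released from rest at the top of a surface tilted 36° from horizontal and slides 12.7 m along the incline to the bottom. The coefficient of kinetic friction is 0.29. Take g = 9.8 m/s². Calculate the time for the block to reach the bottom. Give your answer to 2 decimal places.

The weight component along the incline is mg sin 36° = 46.082 N and the normal force is N = mg cos 36° = 63.427 N.
Friction up the slope is f = μN = 0.29 × 63.427 = 18.394 N, so the net downslope force is 46.082 − 18.394 = 27.688 N and a = 27.688 / 8 = 3.4610 m/s².
Starting from rest, L = ½at², so t = √(2L/a) = √(2 × 12.7 / 3.4610) = 2.7090 s.

2.71 s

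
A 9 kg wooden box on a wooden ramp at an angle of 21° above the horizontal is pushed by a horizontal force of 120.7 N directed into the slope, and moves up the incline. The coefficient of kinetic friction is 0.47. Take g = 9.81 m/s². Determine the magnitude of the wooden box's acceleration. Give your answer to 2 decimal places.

2.44 m/s²

The horizontal push has components F cos 21° = 120.7 × 0.9336 = 112.686 N up the incline and F sin 21° = 120.7 × 0.3584 = 43.259 N pressing into the surface.
The normal force is therefore N = mg cos 21° + F sin 21° = 82.428 + 43.259 = 125.687 N, and kinetic friction down the slope is μN = 0.47 × 125.687 = 59.073 N.
Along the incline: F cos 21° − mg sin 21° − μN = ma, so 112.686 − 31.643 − 59.073 = 9 a, giving a = 2.4411 m/s².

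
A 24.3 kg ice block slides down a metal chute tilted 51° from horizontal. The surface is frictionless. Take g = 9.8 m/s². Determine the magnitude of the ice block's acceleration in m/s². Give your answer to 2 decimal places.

Resolving the weight along the incline: the component pulling the ice block down the slope is mg sin 51° = 24.3 × 9.8 × 0.7771 = 185.059 N, and the normal force is N = mg cos 51° = 24.3 × 9.8 × 0.6293 = 149.862 N.
With no friction the net force along the incline is 185.059 N, so a = g sin 51° = 185.059 / 24.3 = 7.6156 m/s².

7.62 m/s²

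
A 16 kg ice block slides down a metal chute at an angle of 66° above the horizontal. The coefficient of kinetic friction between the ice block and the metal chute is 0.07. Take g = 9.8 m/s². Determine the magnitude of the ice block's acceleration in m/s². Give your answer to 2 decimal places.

8.67 m/s²

Resolving the weight along the incline: the component pulling the ice block down the slope is mg sin 66° = 16 × 9.8 × 0.9135 = 143.237 N, and the normal force is N = mg cos 66° = 16 × 9.8 × 0.4067 = 63.771 N.
Kinetic friction acts up the slope with magnitude f = μN = 0.07 × 63.771 = 4.464 N.
Net force along the incline is 143.237 − 4.464 = 138.773 N, so a = 138.773 / 16 = 8.6733 m/s².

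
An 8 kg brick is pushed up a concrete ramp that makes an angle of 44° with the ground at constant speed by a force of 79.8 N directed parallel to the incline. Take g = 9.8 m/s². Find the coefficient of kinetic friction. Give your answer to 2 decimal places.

0.45

At constant speed ΣF = 0 along the incline. The applied 79.8 N acts up the slope; the weight component mg sin 44° = 54.461 N and kinetic friction μN both act down the slope.
So 79.8 = 54.461 + μ × 56.396, giving μ = (79.8 − 54.461) / 56.396 = 0.4493.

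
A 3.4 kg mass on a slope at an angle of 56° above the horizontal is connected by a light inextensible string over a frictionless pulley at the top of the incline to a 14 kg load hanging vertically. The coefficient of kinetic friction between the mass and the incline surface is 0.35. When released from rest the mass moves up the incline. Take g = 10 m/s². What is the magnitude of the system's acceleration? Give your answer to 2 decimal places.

6.04 m/s²

For the mass on the incline: the weight component along the slope is m₁g sin 56° = 3.4 × 10 × 0.8290 = 28.186 N and the normal force is N = m₁g cos 56° = 19.013 N.
Kinetic friction opposes the mass's motion up the incline: f = μN = 0.35 × 19.013 = 6.655 N acting down the slope.
Newton's second law for the mass (up-slope positive): T − 28.186 − 6.655 = 3.4 a. For the hanging load (downward positive): 14 × 10 − T = 14 a.
Adding the two equations eliminates T: 105.159 = 17.4 a, so a = 6.0436 m/s².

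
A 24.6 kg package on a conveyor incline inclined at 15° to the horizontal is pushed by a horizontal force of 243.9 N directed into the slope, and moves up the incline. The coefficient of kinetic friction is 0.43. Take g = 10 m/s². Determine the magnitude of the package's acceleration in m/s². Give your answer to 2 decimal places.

The horizontal push has components F cos 15° = 243.9 × 0.9659 = 235.583 N up the incline and F sin 15° = 243.9 × 0.2588 = 63.121 N pressing into the surface.
The normal force is therefore N = mg cos 15° + F sin 15° = 237.611 + 63.121 = 300.732 N, and kinetic friction down the slope is μN = 0.43 × 300.732 = 129.315 N.
Along the incline: F cos 15° − mg sin 15° − μN = ma, so 235.583 − 63.665 − 129.315 = 24.6 a, giving a = 1.7318 m/s².

1.73 m/s²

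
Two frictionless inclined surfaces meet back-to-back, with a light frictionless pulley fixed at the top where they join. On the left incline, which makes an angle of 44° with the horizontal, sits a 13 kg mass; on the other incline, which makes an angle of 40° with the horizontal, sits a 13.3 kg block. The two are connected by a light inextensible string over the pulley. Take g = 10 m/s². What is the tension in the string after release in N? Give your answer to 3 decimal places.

Resolve each weight along its own incline: the 13 kg mass has component 13 × 10 × sin 44° = 90.306 N down its slope, and the 13.3 kg mass has 13.3 × 10 × sin 40° = 85.491 N down its slope.
The 13 kg side's 90.306 N exceeds the other side's 85.491 N, so that mass slides down and the 13.3 kg mass slides up. Taking that direction as positive, Newton's second law for the whole system gives 90.306 − 85.491 = (13 + 13.3) a, so a = 4.815 / 26.3 = 0.1831 m/s².
For the 13.3 kg mass (up-slope positive): T − 85.491 = 13.3 × 0.1831, so T = 87.926 N.

87.926 N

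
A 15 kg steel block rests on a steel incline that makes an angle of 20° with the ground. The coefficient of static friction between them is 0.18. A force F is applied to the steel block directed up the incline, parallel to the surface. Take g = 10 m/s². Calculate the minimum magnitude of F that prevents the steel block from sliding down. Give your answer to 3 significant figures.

The normal force is N = mg cos 20° = 140.954 N. With F at its minimum the steel block is on the verge of sliding down, so static friction is at its maximum μ_s N = 0.18 × 140.954 = 25.372 N and acts up the slope.
Equilibrium along the incline: F + μ_s N = mg sin 20°, so F = 51.303 − 25.372 = 25.931 N.

25.9 N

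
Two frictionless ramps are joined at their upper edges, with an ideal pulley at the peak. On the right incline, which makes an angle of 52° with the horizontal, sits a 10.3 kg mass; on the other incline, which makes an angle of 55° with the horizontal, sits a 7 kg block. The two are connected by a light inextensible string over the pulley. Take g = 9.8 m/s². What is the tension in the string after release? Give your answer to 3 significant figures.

Resolve each weight along its own incline: the 10.3 kg mass has component 10.3 × 9.8 × sin 52° = 79.542 N down its slope, and the 7 kg mass has 7 × 9.8 × sin 55° = 56.194 N down its slope.
The 10.3 kg side's 79.542 N exceeds the other side's 56.194 N, so that mass slides down and the 7 kg mass slides up. Taking that direction as positive, Newton's second law for the whole system gives 79.542 − 56.194 = (10.3 + 7) a, so a = 23.348 / 17.3 = 1.3496 m/s².
For the 7 kg mass (up-slope positive): T − 56.194 = 7 × 1.3496, so T = 65.641 N.

65.6 N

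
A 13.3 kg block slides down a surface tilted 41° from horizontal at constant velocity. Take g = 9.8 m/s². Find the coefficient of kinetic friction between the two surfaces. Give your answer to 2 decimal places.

0.87

At constant velocity the net force along the incline is zero: mg sin 41° = μ mg cos 41°.
So μ = tan 41° = 0.6561 / 0.7547 = 0.8694.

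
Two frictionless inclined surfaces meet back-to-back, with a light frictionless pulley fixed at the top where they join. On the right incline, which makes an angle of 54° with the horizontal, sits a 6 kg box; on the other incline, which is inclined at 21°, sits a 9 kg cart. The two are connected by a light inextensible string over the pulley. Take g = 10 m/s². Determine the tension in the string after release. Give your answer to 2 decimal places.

42.03 N

Resolve each weight along its own incline: the 6 kg mass has component 6 × 10 × sin 54° = 48.541 N down its slope, and the 9 kg mass has 9 × 10 × sin 21° = 32.253 N down its slope.
The 6 kg side's 48.541 N exceeds the other side's 32.253 N, so that mass slides down and the 9 kg mass slides up. Taking that direction as positive, Newton's second law for the whole system gives 48.541 − 32.253 = (6 + 9) a, so a = 16.288 / 15 = 1.0859 m/s².
For the 9 kg mass (up-slope positive): T − 32.253 = 9 × 1.0859, so T = 42.026 N.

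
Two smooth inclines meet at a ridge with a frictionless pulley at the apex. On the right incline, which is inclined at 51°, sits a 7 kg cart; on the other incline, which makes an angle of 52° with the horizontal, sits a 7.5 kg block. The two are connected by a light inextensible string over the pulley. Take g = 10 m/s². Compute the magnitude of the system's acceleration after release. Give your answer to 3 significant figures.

Resolve each weight along its own incline: the 7 kg mass has component 7 × 10 × sin 51° = 54.400 N down its slope, and the 7.5 kg mass has 7.5 × 10 × sin 52° = 59.101 N down its slope.
The 7.5 kg side's 59.101 N exceeds the other side's 54.400 N, so that mass slides down and the 7 kg mass slides up. Taking that direction as positive, Newton's second law for the whole system gives 59.101 − 54.400 = (7 + 7.5) a, so a = 4.701 / 14.5 = 0.3242 m/s².

0.324 m/s²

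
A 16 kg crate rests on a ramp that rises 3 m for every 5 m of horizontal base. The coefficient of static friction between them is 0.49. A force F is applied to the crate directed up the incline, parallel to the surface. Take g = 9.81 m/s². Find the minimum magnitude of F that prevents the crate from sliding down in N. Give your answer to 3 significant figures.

The normal force is N = mg cos 30.96° = 134.592 N. With F at its minimum the crate is on the verge of sliding down, so static friction is at its maximum μ_s N = 0.49 × 134.592 = 65.950 N and acts up the slope.
Equilibrium along the incline: F + μ_s N = mg sin 30.96°, so F = 80.755 − 65.950 = 14.805 N.

14.8 N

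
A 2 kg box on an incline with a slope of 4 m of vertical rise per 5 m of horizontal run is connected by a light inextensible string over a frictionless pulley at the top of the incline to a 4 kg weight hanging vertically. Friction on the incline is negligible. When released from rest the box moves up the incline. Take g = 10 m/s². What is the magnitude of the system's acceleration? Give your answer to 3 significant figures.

4.58 m/s²

For the box on the incline: the weight component along the slope is m₁g sin 38.66° = 2 × 10 × 0.6247 = 12.494 N and the normal force is N = m₁g cos 38.66° = 15.617 N.
Newton's second law for the box (up-slope positive): T − 12.494 = 2 a. For the hanging weight (downward positive): 4 × 10 − T = 4 a.
Adding the two equations eliminates T: 27.506 = 6 a, so a = 4.5843 m/s².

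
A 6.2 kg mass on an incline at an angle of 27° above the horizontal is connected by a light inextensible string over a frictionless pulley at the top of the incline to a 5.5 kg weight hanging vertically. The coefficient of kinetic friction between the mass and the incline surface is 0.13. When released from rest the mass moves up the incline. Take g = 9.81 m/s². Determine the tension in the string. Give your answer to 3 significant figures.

44.9 N

For the mass on the incline: the weight component along the slope is m₁g sin 27° = 6.2 × 9.81 × 0.4540 = 27.613 N and the normal force is N = m₁g cos 27° = 54.193 N.
Kinetic friction opposes the mass's motion up the incline: f = μN = 0.13 × 54.193 = 7.045 N acting down the slope.
Newton's second law for the mass (up-slope positive): T − 27.613 − 7.045 = 6.2 a. For the hanging weight (downward positive): 5.5 × 9.81 − T = 5.5 a.
Adding the two equations eliminates T: 19.297 = 11.7 a, so a = 1.6493 m/s².
Then from the hanging weight's equation, T = 5.5 × (9.81 − 1.6493) = 44.884 N.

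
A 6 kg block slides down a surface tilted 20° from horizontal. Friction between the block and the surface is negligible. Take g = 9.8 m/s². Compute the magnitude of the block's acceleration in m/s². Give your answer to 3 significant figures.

Resolving the weight along the incline: the component pulling the block down the slope is mg sin 20° = 6 × 9.8 × 0.3420 = 20.110 N, and the normal force is N = mg cos 20° = 6 × 9.8 × 0.9397 = 55.254 N.
With no friction the net force along the incline is 20.110 N, so a = g sin 20° = 20.110 / 6 = 3.3517 m/s².

3.35 m/s²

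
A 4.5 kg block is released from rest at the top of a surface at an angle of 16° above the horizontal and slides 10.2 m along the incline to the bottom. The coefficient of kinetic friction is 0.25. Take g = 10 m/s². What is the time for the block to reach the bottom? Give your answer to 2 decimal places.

7.60 s

The weight component along the incline is mg sin 16° = 12.404 N and the normal force is N = mg cos 16° = 43.257 N.
Friction up the slope is f = μN = 0.25 × 43.257 = 10.814 N, so the net downslope force is 12.404 − 10.814 = 1.590 N and a = 1.590 / 4.5 = 0.3533 m/s².
Starting from rest, L = ½at², so t = √(2L/a) = √(2 × 10.2 / 0.3533) = 7.5988 s.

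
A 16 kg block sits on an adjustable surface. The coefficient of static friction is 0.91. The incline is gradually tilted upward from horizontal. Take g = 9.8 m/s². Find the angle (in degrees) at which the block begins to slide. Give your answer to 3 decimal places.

At the threshold of sliding, static friction is at its maximum μ_s N and exactly balances the weight component along the incline: mg sin θ = μ_s mg cos θ.
Hence tan θ = μ_s = 0.91, so θ = arctan(0.91) = 42.3022°.

42.302°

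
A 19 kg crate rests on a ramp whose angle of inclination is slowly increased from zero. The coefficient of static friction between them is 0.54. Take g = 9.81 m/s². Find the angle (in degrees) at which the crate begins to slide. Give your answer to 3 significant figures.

At the threshold of sliding, static friction is at its maximum μ_s N and exactly balances the weight component along the incline: mg sin θ = μ_s mg cos θ.
Hence tan θ = μ_s = 0.54, so θ = arctan(0.54) = 28.3690°.

28.4°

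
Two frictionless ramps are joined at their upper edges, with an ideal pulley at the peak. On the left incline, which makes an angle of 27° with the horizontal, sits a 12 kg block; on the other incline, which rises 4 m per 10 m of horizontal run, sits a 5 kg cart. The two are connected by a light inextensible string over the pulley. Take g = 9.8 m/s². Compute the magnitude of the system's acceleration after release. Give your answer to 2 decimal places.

Resolve each weight along its own incline: the 12 kg mass has component 12 × 9.8 × sin 27° = 53.389 N down its slope, and the 5 kg mass has 5 × 9.8 × sin 21.80° = 18.198 N down its slope.
The 12 kg side's 53.389 N exceeds the other side's 18.198 N, so that mass slides down and the 5 kg mass slides up. Taking that direction as positive, Newton's second law for the whole system gives 53.389 − 18.198 = (12 + 5) a, so a = 35.191 / 17 = 2.0701 m/s².

2.07 m/s²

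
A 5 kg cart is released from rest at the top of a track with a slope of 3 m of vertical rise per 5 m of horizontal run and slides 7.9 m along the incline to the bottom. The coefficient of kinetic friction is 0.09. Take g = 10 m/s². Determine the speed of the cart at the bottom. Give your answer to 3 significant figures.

The weight component along the incline is mg sin 30.96° = 25.725 N and the normal force is N = mg cos 30.96° = 42.875 N.
Friction up the slope is f = μN = 0.09 × 42.875 = 3.859 N, so the net downslope force is 25.725 − 3.859 = 21.866 N and a = 21.866 / 5 = 4.3732 m/s².
Starting from rest over a distance of 7.9 m, v² = 2aL = 2 × 4.3732 × 7.9 = 69.0966, so v = 8.3124 m/s.

8.31 m/s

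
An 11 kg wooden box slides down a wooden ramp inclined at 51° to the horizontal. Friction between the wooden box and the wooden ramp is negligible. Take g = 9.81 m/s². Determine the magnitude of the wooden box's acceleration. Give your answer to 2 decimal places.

Resolving the weight along the incline: the component pulling the wooden box down the slope is mg sin 51° = 11 × 9.81 × 0.7771 = 83.857 N, and the normal force is N = mg cos 51° = 11 × 9.81 × 0.6293 = 67.908 N.
With no friction the net force along the incline is 83.857 N, so a = g sin 51° = 83.857 / 11 = 7.6234 m/s².

7.62 m/s²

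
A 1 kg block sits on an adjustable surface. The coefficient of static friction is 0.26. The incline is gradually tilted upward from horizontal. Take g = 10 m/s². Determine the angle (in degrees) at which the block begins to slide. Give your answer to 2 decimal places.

At the threshold of sliding, static friction is at its maximum μ_s N and exactly balances the weight component along the incline: mg sin θ = μ_s mg cos θ.
Hence tan θ = μ_s = 0.26, so θ = arctan(0.26) = 14.5742°.

14.57°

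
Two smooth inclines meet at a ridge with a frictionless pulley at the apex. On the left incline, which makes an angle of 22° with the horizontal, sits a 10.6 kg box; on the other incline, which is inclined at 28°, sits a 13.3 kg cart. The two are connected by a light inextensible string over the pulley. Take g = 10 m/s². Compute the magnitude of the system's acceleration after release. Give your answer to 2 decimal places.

Resolve each weight along its own incline: the 10.6 kg mass has component 10.6 × 10 × sin 22° = 39.708 N down its slope, and the 13.3 kg mass has 13.3 × 10 × sin 28° = 62.440 N down its slope.
The 13.3 kg side's 62.440 N exceeds the other side's 39.708 N, so that mass slides down and the 10.6 kg mass slides up. Taking that direction as positive, Newton's second law for the whole system gives 62.440 − 39.708 = (10.6 + 13.3) a, so a = 22.732 / 23.9 = 0.9511 m/s².

0.95 m/s²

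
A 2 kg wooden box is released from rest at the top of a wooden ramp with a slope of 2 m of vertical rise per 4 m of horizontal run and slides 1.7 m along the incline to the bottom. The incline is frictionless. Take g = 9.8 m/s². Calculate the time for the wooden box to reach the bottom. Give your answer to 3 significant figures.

0.881 s

The weight component along the incline is mg sin 26.57° = 8.765 N and the normal force is N = mg cos 26.57° = 17.531 N.
With no friction, a = g sin 26.57° = 4.3827 m/s².
Starting from rest, L = ½at², so t = √(2L/a) = √(2 × 1.7 / 4.3827) = 0.8808 s.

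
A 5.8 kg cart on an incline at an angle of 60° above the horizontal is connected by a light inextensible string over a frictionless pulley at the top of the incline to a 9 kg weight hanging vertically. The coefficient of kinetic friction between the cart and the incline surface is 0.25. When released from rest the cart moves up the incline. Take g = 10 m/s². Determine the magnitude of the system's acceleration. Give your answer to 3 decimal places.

2.197 m/s²

For the cart on the incline: the weight component along the slope is m₁g sin 60° = 5.8 × 10 × 0.8660 = 50.228 N and the normal force is N = m₁g cos 60° = 29.000 N.
Kinetic friction opposes the cart's motion up the incline: f = μN = 0.25 × 29.000 = 7.250 N acting down the slope.
Newton's second law for the cart (up-slope positive): T − 50.228 − 7.250 = 5.8 a. For the hanging weight (downward positive): 9 × 10 − T = 9 a.
Adding the two equations eliminates T: 32.522 = 14.8 a, so a = 2.1974 m/s².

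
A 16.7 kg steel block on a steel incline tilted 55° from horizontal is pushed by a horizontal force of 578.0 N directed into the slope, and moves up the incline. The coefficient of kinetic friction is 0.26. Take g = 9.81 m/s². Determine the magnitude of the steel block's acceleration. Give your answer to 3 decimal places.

The horizontal push has components F cos 55° = 578.0 × 0.5736 = 331.541 N up the incline and F sin 55° = 578.0 × 0.8192 = 473.498 N pressing into the surface.
The normal force is therefore N = mg cos 55° + F sin 55° = 93.971 + 473.498 = 567.469 N, and kinetic friction down the slope is μN = 0.26 × 567.469 = 147.542 N.
Along the incline: F cos 55° − mg sin 55° − μN = ma, so 331.541 − 134.207 − 147.542 = 16.7 a, giving a = 2.9816 m/s².

2.982 m/s²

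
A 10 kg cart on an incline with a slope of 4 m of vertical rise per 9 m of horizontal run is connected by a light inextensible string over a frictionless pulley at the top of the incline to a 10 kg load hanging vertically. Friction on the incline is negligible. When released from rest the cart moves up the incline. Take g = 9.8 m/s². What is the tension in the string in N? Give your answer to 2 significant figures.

69 N

For the cart on the incline: the weight component along the slope is m₁g sin 23.96° = 10 × 9.8 × 0.4061 = 39.798 N and the normal force is N = m₁g cos 23.96° = 89.554 N.
Newton's second law for the cart (up-slope positive): T − 39.798 = 10 a. For the hanging load (downward positive): 10 × 9.8 − T = 10 a.
Adding the two equations eliminates T: 58.202 = 20 a, so a = 2.9101 m/s².
Then from the hanging load's equation, T = 10 × (9.8 − 2.9101) = 68.899 N.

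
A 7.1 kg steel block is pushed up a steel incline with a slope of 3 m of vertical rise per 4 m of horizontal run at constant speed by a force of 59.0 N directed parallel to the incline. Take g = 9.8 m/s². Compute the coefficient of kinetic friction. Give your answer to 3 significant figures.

0.310

At constant speed ΣF = 0 along the incline. The applied 59.0 N acts up the slope; the weight component mg sin 36.87° = 41.748 N and kinetic friction μN both act down the slope.
So 59.0 = 41.748 + μ × 55.664, giving μ = (59.0 − 41.748) / 55.664 = 0.3099.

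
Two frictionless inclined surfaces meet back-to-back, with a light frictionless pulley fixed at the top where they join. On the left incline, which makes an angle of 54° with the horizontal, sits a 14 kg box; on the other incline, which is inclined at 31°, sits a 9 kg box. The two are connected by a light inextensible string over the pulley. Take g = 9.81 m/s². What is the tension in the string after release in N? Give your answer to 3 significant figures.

Resolve each weight along its own incline: the 14 kg mass has component 14 × 9.81 × sin 54° = 111.110 N down its slope, and the 9 kg mass has 9 × 9.81 × sin 31° = 45.473 N down its slope.
The 14 kg side's 111.110 N exceeds the other side's 45.473 N, so that mass slides down and the 9 kg mass slides up. Taking that direction as positive, Newton's second law for the whole system gives 111.110 − 45.473 = (14 + 9) a, so a = 65.637 / 23 = 2.8538 m/s².
For the 9 kg mass (up-slope positive): T − 45.473 = 9 × 2.8538, so T = 71.157 N.

71.2 N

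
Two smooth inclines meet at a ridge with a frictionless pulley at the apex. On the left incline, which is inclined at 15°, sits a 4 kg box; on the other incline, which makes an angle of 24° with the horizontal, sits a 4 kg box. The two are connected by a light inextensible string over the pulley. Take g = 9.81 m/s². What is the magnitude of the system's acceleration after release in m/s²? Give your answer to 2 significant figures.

Resolve each weight along its own incline: the 4 kg mass has component 4 × 9.81 × sin 15° = 10.156 N down its slope, and the 4 kg mass has 4 × 9.81 × sin 24° = 15.960 N down its slope.
The 4 kg side's 15.960 N exceeds the other side's 10.156 N, so that mass slides down and the 4 kg mass slides up. Taking that direction as positive, Newton's second law for the whole system gives 15.960 − 10.156 = (4 + 4) a, so a = 5.804 / 8 = 0.7255 m/s².

0.73 m/s²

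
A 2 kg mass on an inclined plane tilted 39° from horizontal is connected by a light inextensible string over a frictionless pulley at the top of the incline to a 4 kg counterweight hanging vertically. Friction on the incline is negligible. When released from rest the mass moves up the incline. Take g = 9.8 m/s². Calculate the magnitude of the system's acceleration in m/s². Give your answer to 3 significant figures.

4.48 m/s²

For the mass on the incline: the weight component along the slope is m₁g sin 39° = 2 × 9.8 × 0.6293 = 12.334 N and the normal force is N = m₁g cos 39° = 15.232 N.
Newton's second law for the mass (up-slope positive): T − 12.334 = 2 a. For the hanging counterweight (downward positive): 4 × 9.8 − T = 4 a.
Adding the two equations eliminates T: 26.866 = 6 a, so a = 4.4777 m/s².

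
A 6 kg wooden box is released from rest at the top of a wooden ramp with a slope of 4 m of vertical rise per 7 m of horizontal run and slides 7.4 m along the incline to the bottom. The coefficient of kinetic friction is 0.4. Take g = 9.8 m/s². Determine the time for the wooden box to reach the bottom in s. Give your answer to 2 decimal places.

The weight component along the incline is mg sin 29.74° = 29.173 N and the normal force is N = mg cos 29.74° = 51.053 N.
Friction up the slope is f = μN = 0.4 × 51.053 = 20.421 N, so the net downslope force is 29.173 − 20.421 = 8.752 N and a = 8.752 / 6 = 1.4587 m/s².
Starting from rest, L = ½at², so t = √(2L/a) = √(2 × 7.4 / 1.4587) = 3.1853 s.

3.19 s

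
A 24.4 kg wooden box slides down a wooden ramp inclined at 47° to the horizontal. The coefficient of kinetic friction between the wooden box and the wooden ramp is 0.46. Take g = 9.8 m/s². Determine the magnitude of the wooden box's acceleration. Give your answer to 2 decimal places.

Resolving the weight along the incline: the component pulling the wooden box down the slope is mg sin 47° = 24.4 × 9.8 × 0.7314 = 174.892 N, and the normal force is N = mg cos 47° = 24.4 × 9.8 × 0.6820 = 163.080 N.
Kinetic friction acts up the slope with magnitude f = μN = 0.46 × 163.080 = 75.017 N.
Net force along the incline is 174.892 − 75.017 = 99.875 N, so a = 99.875 / 24.4 = 4.0932 m/s².

4.09 m/s²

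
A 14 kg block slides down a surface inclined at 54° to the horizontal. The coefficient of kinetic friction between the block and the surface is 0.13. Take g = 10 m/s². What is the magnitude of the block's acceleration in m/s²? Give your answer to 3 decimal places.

7.326 m/s²

Resolving the weight along the incline: the component pulling the block down the slope is mg sin 54° = 14 × 10 × 0.8090 = 113.260 N, and the normal force is N = mg cos 54° = 14 × 10 × 0.5878 = 82.292 N.
Kinetic friction acts up the slope with magnitude f = μN = 0.13 × 82.292 = 10.698 N.
Net force along the incline is 113.260 − 10.698 = 102.562 N, so a = 102.562 / 14 = 7.3259 m/s².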